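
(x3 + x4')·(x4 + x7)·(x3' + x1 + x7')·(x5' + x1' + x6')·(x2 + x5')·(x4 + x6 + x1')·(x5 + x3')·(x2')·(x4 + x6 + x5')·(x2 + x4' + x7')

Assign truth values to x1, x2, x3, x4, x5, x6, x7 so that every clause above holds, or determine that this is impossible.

x1=0, x2=0, x3=0, x4=0, x5=0, x6=0, x7=1

From the singleton clause (x2'), x2 = 0.
From the singleton clause (x5'), x5 = 0.
From the singleton clause (x3'), x3 = 0.
From the singleton clause (x4'), x4 = 0.
From the singleton clause (x7), x7 = 1.
Try x6 = 0.
From the singleton clause (x1'), x1 = 0.
Every clause now holds.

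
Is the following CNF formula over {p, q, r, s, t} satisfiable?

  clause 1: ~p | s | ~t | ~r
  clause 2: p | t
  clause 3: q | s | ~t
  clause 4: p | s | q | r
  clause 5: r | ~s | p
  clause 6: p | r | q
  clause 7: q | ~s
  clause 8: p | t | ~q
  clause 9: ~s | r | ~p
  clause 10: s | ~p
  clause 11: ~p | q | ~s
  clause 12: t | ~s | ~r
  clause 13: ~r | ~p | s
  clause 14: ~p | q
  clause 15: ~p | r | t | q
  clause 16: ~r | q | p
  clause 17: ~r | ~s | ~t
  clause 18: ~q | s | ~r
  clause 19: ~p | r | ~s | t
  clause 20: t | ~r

Yes

Case p = 0:
(t) alone gives t = 1.
Case q = 1:
Case r = 0:
(~s) alone gives s = 0.
This assignment satisfies each clause.
A satisfying assignment: p ↦ 0, q ↦ 1, r ↦ 0, s ↦ 0, t ↦ 1.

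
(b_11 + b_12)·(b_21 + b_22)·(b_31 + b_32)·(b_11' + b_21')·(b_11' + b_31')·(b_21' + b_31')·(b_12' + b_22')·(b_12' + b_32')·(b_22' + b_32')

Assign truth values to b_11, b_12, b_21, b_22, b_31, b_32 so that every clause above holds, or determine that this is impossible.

Branch on b_11: set b_11 = 1.
(b_21') alone gives b_21 = 0.
(b_22) alone gives b_22 = 1.
(b_31') alone gives b_31 = 0.
(b_32) alone gives b_32 = 1.
But (b_32') is also a unit clause — contradiction.
Undo b_11 and try b_11 = 0.
(b_12) alone gives b_12 = 1.
(b_22') alone gives b_22 = 0.
(b_21) alone gives b_21 = 1.
(b_31') alone gives b_31 = 0.
(b_32) alone gives b_32 = 1.
But (b_32') is also a unit clause — contradiction.
Neither b_11 = 1 nor b_11 = 0 works.

UNSATISFIABLE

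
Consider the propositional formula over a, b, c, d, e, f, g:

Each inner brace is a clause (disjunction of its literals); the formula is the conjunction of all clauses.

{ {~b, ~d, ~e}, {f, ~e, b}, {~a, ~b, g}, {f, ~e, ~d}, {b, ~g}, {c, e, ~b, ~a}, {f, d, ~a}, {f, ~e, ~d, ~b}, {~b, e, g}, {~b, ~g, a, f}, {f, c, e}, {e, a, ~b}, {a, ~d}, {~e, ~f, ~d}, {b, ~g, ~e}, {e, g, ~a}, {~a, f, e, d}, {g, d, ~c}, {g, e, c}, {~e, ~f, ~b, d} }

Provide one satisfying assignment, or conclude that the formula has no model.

Try b = 1.
Try d = 1.
(~e) alone gives e = 0.
(g) alone gives g = 1.
(a) alone gives a = 1.
(c) alone gives c = 1.
All clauses hold; f can take either value.

a: 1, b: 1, c: 1, d: 1, e: 0, f: 1, g: 1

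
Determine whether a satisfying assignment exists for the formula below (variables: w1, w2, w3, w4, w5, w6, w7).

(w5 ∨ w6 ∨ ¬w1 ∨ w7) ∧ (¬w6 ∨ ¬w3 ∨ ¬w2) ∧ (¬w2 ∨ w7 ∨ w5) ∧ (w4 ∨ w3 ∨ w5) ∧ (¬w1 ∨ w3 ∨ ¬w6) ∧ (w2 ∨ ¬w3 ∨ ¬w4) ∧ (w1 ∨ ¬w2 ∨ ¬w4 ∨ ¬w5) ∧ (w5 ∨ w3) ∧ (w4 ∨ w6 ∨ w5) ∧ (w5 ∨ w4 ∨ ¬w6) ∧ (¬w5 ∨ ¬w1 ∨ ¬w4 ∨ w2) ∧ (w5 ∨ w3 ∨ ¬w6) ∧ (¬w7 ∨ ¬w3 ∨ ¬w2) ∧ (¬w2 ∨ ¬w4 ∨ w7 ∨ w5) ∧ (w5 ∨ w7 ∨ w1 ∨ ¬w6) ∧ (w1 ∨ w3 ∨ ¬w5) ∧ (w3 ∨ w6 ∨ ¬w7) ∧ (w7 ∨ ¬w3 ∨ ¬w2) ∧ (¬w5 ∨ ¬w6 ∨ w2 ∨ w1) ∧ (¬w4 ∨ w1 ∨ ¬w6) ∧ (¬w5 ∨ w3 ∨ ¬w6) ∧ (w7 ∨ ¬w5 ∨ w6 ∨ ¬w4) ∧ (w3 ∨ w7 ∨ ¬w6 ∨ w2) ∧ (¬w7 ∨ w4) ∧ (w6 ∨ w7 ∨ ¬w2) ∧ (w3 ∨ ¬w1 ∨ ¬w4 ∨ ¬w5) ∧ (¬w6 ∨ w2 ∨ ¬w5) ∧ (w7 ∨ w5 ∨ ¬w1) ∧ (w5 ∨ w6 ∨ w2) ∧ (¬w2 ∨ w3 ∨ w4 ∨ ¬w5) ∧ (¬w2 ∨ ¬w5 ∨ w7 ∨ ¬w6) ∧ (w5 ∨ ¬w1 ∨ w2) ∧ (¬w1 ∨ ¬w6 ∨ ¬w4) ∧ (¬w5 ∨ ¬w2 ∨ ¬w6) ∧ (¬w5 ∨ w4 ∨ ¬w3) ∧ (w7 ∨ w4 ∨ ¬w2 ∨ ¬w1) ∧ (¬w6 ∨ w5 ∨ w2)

Yes, satisfiable

Try w5 = True.
Try w1 = True.
Try w3 = False.
From the singleton clause (¬w6), w6 = False.
From the singleton clause (¬w7), w7 = False.
From the singleton clause (¬w4), w4 = False.
From the singleton clause (¬w2), w2 = False.
This assignment satisfies each clause.
A satisfying assignment: w1=True,  w2=False,  w3=False,  w4=False,  w5=True,  w6=False,  w7=False.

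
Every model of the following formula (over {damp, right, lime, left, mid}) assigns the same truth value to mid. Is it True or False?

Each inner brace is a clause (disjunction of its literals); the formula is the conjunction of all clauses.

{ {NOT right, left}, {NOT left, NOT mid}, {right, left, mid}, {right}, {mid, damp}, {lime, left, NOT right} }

False

Suppose mid = true.
The clause (NOT left) is unit, so left = false.
The clause (NOT right) is unit, so right = false.
But (right) is also a unit clause — contradiction.
So every satisfying assignment has mid = False.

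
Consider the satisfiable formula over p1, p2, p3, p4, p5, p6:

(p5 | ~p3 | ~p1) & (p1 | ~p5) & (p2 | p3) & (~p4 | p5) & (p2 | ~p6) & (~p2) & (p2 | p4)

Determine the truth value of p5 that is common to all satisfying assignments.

Suppose p5 = 0.
Unit clause (~p4) forces p4 = 0.
Unit clause (~p2) forces p2 = 0.
But (p2) is also a unit clause — contradiction.
So every satisfying assignment has p5 = True.

True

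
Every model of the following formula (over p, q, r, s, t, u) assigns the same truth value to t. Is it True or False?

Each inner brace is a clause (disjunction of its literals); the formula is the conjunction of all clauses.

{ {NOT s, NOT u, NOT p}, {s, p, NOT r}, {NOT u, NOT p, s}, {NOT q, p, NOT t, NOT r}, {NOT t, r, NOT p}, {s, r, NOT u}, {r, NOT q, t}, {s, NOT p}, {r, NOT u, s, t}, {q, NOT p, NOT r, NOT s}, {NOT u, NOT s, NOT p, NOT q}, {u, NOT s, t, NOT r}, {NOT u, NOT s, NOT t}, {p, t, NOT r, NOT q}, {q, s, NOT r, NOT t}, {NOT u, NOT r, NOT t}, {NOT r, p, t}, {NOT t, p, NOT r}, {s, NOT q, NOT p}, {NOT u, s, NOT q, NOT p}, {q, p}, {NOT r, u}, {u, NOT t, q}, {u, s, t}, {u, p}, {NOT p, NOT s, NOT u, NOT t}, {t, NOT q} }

Suppose t = true.
Try r = true.
Unit clause (NOT u) forces u = false.
But (u) is also a unit clause — contradiction.
So r must be the other value — set r = false.
Unit clause (NOT p) forces p = false.
Unit clause (q) forces q = true.
Unit clause (u) forces u = true.
Unit clause (s) forces s = true.
But (NOT s) is also a unit clause — contradiction.
Either choice for r ends in contradiction.
So every satisfying assignment has t = False.

False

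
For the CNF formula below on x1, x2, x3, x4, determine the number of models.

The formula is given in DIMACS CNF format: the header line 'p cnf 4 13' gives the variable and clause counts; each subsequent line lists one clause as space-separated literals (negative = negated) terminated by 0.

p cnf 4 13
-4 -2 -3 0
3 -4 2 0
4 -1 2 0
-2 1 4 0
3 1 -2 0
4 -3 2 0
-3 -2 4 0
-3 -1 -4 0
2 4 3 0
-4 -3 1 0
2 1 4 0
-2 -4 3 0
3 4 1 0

1

There are 2^4 = 16 truth assignments over (x1, x2, x3, x4).
Check each against the 13 clauses (columns in the order x1, x2, x3, x4):
  F F F F  ✗ fails (x2 ∨ x4 ∨ x3)
  F F F T  ✗ fails (x3 ∨ ¬x4 ∨ x2)
  F F T F  ✗ fails (x4 ∨ ¬x3 ∨ x2)
  F F T T  ✗ fails (¬x4 ∨ ¬x3 ∨ x1)
  F T F F  ✗ fails (¬x2 ∨ x1 ∨ x4)
  F T F T  ✗ fails (x3 ∨ x1 ∨ ¬x2)
  F T T F  ✗ fails (¬x2 ∨ x1 ∨ x4)
  F T T T  ✗ fails (¬x4 ∨ ¬x2 ∨ ¬x3)
  T F F F  ✗ fails (x4 ∨ ¬x1 ∨ x2)
  T F F T  ✗ fails (x3 ∨ ¬x4 ∨ x2)
  T F T F  ✗ fails (x4 ∨ ¬x1 ∨ x2)
  T F T T  ✗ fails (¬x3 ∨ ¬x1 ∨ ¬x4)
  T T F F  ✓ satisfies all
  T T F T  ✗ fails (¬x2 ∨ ¬x4 ∨ x3)
  T T T F  ✗ fails (¬x3 ∨ ¬x2 ∨ x4)
  T T T T  ✗ fails (¬x4 ∨ ¬x2 ∨ ¬x3)
1 of the 16 rows is a model.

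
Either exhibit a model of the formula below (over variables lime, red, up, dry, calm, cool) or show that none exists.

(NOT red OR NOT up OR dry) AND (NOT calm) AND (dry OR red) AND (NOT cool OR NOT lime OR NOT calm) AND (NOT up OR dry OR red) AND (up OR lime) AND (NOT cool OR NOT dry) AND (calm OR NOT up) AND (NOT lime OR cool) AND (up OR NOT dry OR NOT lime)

lime ↦ true; red ↦ true; up ↦ false; dry ↦ false; calm ↦ false; cool ↦ true

(NOT calm) alone gives calm = false.
(NOT up) alone gives up = false.
(lime) alone gives lime = true.
(cool) alone gives cool = true.
(NOT dry) alone gives dry = false.
(red) alone gives red = true.
This assignment satisfies each clause.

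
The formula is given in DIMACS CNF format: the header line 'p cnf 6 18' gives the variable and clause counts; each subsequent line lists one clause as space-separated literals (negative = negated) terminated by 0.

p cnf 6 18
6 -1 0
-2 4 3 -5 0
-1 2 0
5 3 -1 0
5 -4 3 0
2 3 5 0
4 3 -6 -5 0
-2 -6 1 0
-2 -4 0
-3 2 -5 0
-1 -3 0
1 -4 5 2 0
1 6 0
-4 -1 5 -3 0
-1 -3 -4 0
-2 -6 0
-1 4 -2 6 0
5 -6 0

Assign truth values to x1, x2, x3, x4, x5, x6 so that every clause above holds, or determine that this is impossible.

x1: False,  x2: False,  x3: False,  x4: True,  x5: True,  x6: True

Branch on x6: set x6 = True.
From the singleton clause (¬x2), x2 = False.
From the singleton clause (¬x1), x1 = False.
From the singleton clause (x5), x5 = True.
From the singleton clause (¬x3), x3 = False.
From the singleton clause (x4), x4 = True.
All clauses are satisfied.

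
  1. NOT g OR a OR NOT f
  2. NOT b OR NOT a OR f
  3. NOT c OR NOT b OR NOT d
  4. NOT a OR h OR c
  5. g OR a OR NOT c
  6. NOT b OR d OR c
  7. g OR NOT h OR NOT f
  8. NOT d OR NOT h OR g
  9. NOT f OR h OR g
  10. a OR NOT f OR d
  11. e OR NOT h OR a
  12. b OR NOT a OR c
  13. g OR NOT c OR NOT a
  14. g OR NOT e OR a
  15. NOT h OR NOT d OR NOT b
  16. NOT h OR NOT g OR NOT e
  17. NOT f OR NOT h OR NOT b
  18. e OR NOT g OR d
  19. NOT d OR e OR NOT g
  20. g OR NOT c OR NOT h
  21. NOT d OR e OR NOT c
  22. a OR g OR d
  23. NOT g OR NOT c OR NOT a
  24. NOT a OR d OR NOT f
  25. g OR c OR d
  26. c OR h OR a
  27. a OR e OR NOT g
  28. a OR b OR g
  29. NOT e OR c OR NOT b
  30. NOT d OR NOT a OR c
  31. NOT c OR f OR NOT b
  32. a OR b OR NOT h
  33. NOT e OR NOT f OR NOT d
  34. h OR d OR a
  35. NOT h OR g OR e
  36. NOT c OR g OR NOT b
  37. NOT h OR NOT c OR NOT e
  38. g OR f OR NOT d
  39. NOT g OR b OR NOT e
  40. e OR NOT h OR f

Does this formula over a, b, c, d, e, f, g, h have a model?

Try g = false.
Try a = true.
From the singleton clause (NOT c), c = false.
From the singleton clause (h), h = true.
From the singleton clause (NOT f), f = false.
From the singleton clause (NOT b), b = false.
That conflicts with the unit clause (b).
So a must be the other value — set a = false.
From the singleton clause (NOT c), c = false.
From the singleton clause (NOT e), e = false.
From the singleton clause (NOT h), h = false.
That conflicts with the unit clause (h).
Neither a = true nor a = false works.
So g must be the other value — set g = true.
Try a = true.
From the singleton clause (NOT c), c = false.
From the singleton clause (h), h = true.
From the singleton clause (b), b = true.
From the singleton clause (f), f = true.
That conflicts with the unit clause (NOT f).
So a must be the other value — set a = false.
From the singleton clause (NOT f), f = false.
From the singleton clause (e), e = true.
From the singleton clause (NOT h), h = false.
From the singleton clause (c), c = true.
From the singleton clause (NOT b), b = false.
That conflicts with the unit clause (b).
Neither a = true nor a = false works.
Neither g = true nor g = false works.
No assignment satisfies every clause.

Unsatisfiable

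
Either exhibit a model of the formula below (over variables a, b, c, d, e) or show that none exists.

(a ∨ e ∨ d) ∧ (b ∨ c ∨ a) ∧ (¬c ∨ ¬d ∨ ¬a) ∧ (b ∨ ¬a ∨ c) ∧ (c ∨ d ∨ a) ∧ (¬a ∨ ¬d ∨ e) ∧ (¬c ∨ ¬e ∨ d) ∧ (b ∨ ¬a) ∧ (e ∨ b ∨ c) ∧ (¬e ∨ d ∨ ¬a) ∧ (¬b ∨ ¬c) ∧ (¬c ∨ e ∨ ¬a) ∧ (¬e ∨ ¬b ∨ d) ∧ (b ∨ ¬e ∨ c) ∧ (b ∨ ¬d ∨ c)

Branch on b: set b = True.
(¬c) alone gives c = False.
Branch on d: set d = True.
Branch on a: set a = False.
All clauses hold; e can take either value.

a=False; b=True; c=False; d=True; e=True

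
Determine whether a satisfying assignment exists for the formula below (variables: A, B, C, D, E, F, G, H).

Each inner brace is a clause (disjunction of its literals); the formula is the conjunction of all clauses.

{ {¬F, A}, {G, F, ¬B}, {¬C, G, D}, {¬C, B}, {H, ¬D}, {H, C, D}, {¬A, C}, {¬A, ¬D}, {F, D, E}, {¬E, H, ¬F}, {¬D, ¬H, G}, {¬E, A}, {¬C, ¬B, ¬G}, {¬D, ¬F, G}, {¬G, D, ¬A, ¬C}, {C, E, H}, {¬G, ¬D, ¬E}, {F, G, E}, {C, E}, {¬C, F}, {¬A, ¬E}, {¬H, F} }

Case F = False:
Unit clause (¬C) forces C = False.
Unit clause (¬A) forces A = False.
Unit clause (¬E) forces E = False.
But (E) is also a unit clause — contradiction.
That branch fails; take F = True instead.
Unit clause (A) forces A = True.
Unit clause (C) forces C = True.
Unit clause (B) forces B = True.
Unit clause (¬D) forces D = False.
Unit clause (G) forces G = True.
But (¬G) is also a unit clause — contradiction.
Either choice for F ends in contradiction.
No assignment satisfies every clause.

No, unsatisfiable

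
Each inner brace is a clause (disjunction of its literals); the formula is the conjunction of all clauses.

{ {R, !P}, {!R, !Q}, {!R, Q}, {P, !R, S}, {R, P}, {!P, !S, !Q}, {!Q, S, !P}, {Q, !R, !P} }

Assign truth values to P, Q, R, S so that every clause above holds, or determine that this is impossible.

Branch on R: set R = true.
From the singleton clause (!Q), Q = false.
But (Q) is also a unit clause — contradiction.
Backtrack on R: now try R = false.
From the singleton clause (!P), P = false.
But (P) is also a unit clause — contradiction.
Neither R = true nor R = false works.

UNSATISFIABLE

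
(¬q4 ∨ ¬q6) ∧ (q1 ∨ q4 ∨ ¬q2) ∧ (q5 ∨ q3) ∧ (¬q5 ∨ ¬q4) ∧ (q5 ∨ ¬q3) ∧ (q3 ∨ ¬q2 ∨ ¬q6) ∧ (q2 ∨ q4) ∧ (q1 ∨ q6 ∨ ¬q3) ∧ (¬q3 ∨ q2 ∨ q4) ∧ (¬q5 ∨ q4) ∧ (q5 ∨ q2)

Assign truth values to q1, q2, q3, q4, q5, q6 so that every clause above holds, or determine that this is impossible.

UNSATISFIABLE

Branch on q4: set q4 = False.
(q2) alone gives q2 = True.
(q1) alone gives q1 = True.
(¬q5) alone gives q5 = False.
(q3) alone gives q3 = True.
That conflicts with the unit clause (¬q3).
So q4 must be the other value — set q4 = True.
(¬q6) alone gives q6 = False.
(¬q5) alone gives q5 = False.
(q3) alone gives q3 = True.
That conflicts with the unit clause (¬q3).
Either choice for q4 ends in contradiction.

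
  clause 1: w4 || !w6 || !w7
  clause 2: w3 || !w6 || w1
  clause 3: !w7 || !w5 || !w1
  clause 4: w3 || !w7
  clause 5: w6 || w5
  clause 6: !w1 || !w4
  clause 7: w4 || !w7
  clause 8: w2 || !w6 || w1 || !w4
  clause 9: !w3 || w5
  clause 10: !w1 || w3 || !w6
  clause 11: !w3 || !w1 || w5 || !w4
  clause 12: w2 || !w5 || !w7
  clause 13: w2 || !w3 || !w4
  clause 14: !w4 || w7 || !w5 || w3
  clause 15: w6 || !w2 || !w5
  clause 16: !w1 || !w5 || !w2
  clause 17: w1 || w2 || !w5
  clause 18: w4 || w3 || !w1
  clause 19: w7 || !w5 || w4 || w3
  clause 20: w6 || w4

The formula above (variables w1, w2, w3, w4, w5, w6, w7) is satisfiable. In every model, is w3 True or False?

True

Suppose w3 = false.
(!w7) alone gives w7 = false.
Suppose w6 = false.
(w5) alone gives w5 = true.
(!w4) alone gives w4 = false.
Now (w4) is unsatisfied and unit — conflict.
Backtrack on w6: now try w6 = true.
(w1) alone gives w1 = true.
Now (!w1) is unsatisfied and unit — conflict.
Either choice for w6 ends in contradiction.
So every satisfying assignment has w3 = True.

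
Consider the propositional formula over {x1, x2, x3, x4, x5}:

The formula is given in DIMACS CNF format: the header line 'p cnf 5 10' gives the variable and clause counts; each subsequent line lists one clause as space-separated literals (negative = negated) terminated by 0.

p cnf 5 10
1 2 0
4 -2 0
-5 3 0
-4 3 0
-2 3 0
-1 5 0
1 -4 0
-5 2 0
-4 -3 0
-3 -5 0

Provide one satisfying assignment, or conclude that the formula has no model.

UNSATISFIABLE

Try x1 = True.
The clause (x5) is unit, so x5 = True.
The clause (x3) is unit, so x3 = True.
But (¬x3) is also a unit clause — contradiction.
That branch fails; take x1 = False instead.
The clause (x2) is unit, so x2 = True.
The clause (x4) is unit, so x4 = True.
But (¬x4) is also a unit clause — contradiction.
Both values of x1 lead to a conflict.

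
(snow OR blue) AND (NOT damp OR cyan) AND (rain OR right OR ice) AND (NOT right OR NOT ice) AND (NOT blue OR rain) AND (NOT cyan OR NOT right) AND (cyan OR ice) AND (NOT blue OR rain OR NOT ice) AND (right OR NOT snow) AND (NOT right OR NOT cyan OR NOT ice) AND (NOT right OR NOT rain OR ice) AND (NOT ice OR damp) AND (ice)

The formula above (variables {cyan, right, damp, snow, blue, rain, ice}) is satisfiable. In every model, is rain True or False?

True

Suppose rain = false.
(NOT blue) alone gives blue = false.
(snow) alone gives snow = true.
(right) alone gives right = true.
(NOT ice) alone gives ice = false.
That conflicts with the unit clause (ice).
So every satisfying assignment has rain = True.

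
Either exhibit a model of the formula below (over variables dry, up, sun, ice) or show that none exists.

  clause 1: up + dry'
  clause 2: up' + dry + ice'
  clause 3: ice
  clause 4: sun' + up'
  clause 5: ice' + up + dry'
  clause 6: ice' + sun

The clause (ice) is unit, so ice = 1.
The clause (sun) is unit, so sun = 1.
The clause (up') is unit, so up = 0.
The clause (dry') is unit, so dry = 0.
This assignment satisfies each clause.

dry: 0, up: 0, sun: 1, ice: 1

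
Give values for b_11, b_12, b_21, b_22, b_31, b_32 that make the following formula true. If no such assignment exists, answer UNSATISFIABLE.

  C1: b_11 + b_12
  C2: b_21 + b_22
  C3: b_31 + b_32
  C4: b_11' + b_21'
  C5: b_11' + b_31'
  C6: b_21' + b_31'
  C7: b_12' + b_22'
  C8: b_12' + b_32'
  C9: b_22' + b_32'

UNSATISFIABLE

Try b_11 = 1.
(b_21') alone gives b_21 = 0.
(b_22) alone gives b_22 = 1.
(b_31') alone gives b_31 = 0.
(b_32) alone gives b_32 = 1.
That conflicts with the unit clause (b_32').
That branch fails; take b_11 = 0 instead.
(b_12) alone gives b_12 = 1.
(b_22') alone gives b_22 = 0.
(b_21) alone gives b_21 = 1.
(b_31') alone gives b_31 = 0.
(b_32) alone gives b_32 = 1.
That conflicts with the unit clause (b_32').
Neither b_11 = 1 nor b_11 = 0 works.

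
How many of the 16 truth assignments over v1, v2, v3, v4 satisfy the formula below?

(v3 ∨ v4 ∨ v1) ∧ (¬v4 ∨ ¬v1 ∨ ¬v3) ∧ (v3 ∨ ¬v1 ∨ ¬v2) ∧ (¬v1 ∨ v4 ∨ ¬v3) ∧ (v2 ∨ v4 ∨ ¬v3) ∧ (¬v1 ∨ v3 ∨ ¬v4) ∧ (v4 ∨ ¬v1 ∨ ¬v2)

There are 2^4 = 16 truth assignments over (v1, v2, v3, v4).
Check each against the 7 clauses (columns in the order v1, v2, v3, v4):
  F F F F  ✗ fails (v3 ∨ v4 ∨ v1)
  F F F T  ✓ satisfies all
  F F T F  ✗ fails (v2 ∨ v4 ∨ ¬v3)
  F F T T  ✓ satisfies all
  F T F F  ✗ fails (v3 ∨ v4 ∨ v1)
  F T F T  ✓ satisfies all
  F T T F  ✓ satisfies all
  F T T T  ✓ satisfies all
  T F F F  ✓ satisfies all
  T F F T  ✗ fails (¬v1 ∨ v3 ∨ ¬v4)
  T F T F  ✗ fails (¬v1 ∨ v4 ∨ ¬v3)
  T F T T  ✗ fails (¬v4 ∨ ¬v1 ∨ ¬v3)
  T T F F  ✗ fails (v3 ∨ ¬v1 ∨ ¬v2)
  T T F T  ✗ fails (v3 ∨ ¬v1 ∨ ¬v2)
  T T T F  ✗ fails (¬v1 ∨ v4 ∨ ¬v3)
  T T T T  ✗ fails (¬v4 ∨ ¬v1 ∨ ¬v3)
6 of the 16 rows are models.

6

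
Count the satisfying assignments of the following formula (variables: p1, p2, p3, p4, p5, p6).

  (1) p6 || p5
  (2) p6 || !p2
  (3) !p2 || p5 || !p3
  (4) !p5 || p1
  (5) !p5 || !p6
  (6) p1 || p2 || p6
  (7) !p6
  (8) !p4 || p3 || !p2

4

There are 2^6 = 64 truth assignments over (p1, p2, p3, p4, p5, p6).
Split on p6. With p6 = true, the clauses containing p6 are satisfied and !p6 drops from the rest; 0 of the 2^5 = 32 assignments to the other variables satisfy what remains.
With p6 = false, by the same count on the reduced clause set, 4 assignments work.
Total: 0 + 4 = 4.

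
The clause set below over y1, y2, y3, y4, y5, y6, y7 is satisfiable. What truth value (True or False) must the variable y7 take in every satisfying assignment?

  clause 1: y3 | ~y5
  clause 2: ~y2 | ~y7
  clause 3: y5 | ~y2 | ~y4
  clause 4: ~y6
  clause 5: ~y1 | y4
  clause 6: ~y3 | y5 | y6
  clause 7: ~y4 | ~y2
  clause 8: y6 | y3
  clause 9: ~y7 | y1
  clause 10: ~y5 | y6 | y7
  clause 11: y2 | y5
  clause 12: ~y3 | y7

Suppose y7 = 0.
The clause (~y6) is unit, so y6 = 0.
The clause (y3) is unit, so y3 = 1.
But (~y3) is also a unit clause — contradiction.
So every satisfying assignment has y7 = True.

True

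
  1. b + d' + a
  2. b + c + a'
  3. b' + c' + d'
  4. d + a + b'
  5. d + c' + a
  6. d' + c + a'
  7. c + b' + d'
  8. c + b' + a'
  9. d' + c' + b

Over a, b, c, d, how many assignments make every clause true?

3

There are 2^4 = 16 truth assignments over (a, b, c, d).
Split on b. With b = 1, the clauses containing b are satisfied and b' drops from the rest; 1 of the 2^3 = 8 assignments to the other variables satisfy what remains.
With b = 0, by the same count on the reduced clause set, 2 assignments work.
Total: 1 + 2 = 3.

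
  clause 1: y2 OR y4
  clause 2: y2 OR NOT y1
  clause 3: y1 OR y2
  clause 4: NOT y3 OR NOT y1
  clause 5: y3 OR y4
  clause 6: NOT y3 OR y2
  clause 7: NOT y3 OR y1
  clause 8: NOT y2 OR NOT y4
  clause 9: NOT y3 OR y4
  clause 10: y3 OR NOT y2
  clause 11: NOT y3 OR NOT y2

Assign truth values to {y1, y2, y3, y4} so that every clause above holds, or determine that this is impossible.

UNSATISFIABLE

Branch on y2: set y2 = true.
Unit clause (NOT y4) forces y4 = false.
Unit clause (y3) forces y3 = true.
But (NOT y3) is also a unit clause — contradiction.
So y2 must be the other value — set y2 = false.
Unit clause (y4) forces y4 = true.
Unit clause (NOT y1) forces y1 = false.
But (y1) is also a unit clause — contradiction.
Either choice for y2 ends in contradiction.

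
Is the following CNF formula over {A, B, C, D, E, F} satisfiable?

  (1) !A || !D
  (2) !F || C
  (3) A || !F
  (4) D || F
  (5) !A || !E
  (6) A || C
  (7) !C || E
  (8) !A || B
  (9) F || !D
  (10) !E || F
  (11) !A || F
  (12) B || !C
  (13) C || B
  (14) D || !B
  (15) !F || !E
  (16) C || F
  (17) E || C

No

Suppose A = false.
The clause (!F) is unit, so F = false.
The clause (D) is unit, so D = true.
That conflicts with the unit clause (!D).
So A must be the other value — set A = true.
The clause (!D) is unit, so D = false.
The clause (F) is unit, so F = true.
The clause (C) is unit, so C = true.
The clause (!E) is unit, so E = false.
That conflicts with the unit clause (E).
Either choice for A ends in contradiction.
No assignment satisfies every clause.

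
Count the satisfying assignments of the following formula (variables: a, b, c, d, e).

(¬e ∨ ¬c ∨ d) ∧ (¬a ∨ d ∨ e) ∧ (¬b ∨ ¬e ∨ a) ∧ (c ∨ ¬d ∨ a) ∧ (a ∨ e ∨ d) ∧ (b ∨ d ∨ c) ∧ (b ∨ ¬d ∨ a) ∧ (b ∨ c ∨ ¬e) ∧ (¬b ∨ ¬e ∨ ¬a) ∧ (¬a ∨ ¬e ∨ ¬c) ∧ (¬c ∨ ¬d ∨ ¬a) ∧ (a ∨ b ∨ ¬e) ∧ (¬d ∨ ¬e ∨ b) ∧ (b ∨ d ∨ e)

3

There are 2^5 = 32 truth assignments over (a, b, c, d, e).
Split on b. With b = True, the clauses containing b are satisfied and ¬b drops from the rest; 2 of the 2^4 = 16 assignments to the other variables satisfy what remains.
With b = False, by the same count on the reduced clause set, 1 assignment works.
(One model: a=F, b=T, c=T, d=T, e=F.)
Total: 2 + 1 = 3.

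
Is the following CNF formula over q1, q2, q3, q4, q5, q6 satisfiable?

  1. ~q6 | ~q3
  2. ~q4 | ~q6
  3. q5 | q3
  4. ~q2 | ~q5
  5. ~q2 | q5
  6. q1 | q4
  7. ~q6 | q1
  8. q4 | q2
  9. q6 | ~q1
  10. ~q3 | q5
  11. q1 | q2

Unsatisfiable

Branch on q6: set q6 = 0.
The clause (~q1) is unit, so q1 = 0.
The clause (q4) is unit, so q4 = 1.
The clause (q2) is unit, so q2 = 1.
The clause (~q5) is unit, so q5 = 0.
That conflicts with the unit clause (q5).
Undo q6 and try q6 = 1.
The clause (~q3) is unit, so q3 = 0.
The clause (~q4) is unit, so q4 = 0.
The clause (q5) is unit, so q5 = 1.
The clause (~q2) is unit, so q2 = 0.
That conflicts with the unit clause (q2).
Neither q6 = 1 nor q6 = 0 works.
No assignment satisfies every clause.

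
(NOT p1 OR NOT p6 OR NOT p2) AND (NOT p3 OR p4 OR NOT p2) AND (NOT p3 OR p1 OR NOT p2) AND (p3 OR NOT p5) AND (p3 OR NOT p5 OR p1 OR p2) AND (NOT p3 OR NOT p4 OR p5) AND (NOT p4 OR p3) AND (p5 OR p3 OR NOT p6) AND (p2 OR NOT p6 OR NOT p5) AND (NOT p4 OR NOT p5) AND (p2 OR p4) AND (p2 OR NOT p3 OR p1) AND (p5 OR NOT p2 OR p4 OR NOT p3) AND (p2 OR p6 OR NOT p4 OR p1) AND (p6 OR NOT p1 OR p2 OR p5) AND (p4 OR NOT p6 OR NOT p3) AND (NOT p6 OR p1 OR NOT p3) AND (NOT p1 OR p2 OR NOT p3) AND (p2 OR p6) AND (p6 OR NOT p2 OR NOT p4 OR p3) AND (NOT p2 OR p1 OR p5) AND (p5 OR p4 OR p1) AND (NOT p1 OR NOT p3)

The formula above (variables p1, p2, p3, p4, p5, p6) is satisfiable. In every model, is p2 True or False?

Suppose p2 = false.
Unit clause (p4) forces p4 = true.
Unit clause (p3) forces p3 = true.
Unit clause (p5) forces p5 = true.
Now (NOT p5) is unsatisfied and unit — conflict.
So every satisfying assignment has p2 = True.

True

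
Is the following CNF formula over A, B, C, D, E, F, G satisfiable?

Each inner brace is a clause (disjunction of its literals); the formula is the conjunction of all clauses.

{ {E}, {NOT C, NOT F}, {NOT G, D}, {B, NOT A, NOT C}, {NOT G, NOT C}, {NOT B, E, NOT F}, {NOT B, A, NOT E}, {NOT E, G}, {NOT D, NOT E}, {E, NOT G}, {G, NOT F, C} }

(E) alone gives E = true.
(G) alone gives G = true.
(D) alone gives D = true.
Now (NOT D) is unsatisfied and unit — conflict.
No assignment satisfies every clause.

No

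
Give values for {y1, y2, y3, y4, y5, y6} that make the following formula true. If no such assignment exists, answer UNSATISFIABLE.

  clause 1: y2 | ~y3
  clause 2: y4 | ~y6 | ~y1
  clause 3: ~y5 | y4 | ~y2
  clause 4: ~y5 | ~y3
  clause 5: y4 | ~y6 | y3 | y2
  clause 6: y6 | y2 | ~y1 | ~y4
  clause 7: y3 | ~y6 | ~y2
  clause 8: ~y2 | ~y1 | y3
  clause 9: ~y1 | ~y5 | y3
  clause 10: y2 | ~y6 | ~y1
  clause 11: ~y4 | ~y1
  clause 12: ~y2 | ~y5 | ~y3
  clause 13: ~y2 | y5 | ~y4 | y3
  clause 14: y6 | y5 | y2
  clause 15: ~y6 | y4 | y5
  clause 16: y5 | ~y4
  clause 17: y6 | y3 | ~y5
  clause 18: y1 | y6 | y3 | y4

Try y2 = 1.
Try y5 = 0.
The clause (~y4) is unit, so y4 = 0.
The clause (~y6) is unit, so y6 = 0.
Try y1 = 1.
The clause (y3) is unit, so y3 = 1.
Every clause now holds.

y1 ↦ 1,  y2 ↦ 1,  y3 ↦ 1,  y4 ↦ 0,  y5 ↦ 0,  y6 ↦ 0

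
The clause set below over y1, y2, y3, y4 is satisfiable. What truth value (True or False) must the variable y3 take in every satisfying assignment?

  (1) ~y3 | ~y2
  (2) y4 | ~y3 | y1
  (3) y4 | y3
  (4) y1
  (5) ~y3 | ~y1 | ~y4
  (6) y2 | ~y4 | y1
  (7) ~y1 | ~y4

Suppose y3 = 0.
(y4) alone gives y4 = 1.
(y1) alone gives y1 = 1.
But (~y1) is also a unit clause — contradiction.
So every satisfying assignment has y3 = True.

True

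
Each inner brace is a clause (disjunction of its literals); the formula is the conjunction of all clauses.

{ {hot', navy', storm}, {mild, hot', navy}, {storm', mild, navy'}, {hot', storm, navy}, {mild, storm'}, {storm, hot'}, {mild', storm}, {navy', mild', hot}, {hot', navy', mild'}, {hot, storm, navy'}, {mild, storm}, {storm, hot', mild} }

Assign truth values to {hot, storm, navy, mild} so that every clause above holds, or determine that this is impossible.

hot=1, storm=1, navy=0, mild=1

Suppose mild = 1.
(storm) alone gives storm = 1.
Suppose navy = 0.
No clause remains; hot is free.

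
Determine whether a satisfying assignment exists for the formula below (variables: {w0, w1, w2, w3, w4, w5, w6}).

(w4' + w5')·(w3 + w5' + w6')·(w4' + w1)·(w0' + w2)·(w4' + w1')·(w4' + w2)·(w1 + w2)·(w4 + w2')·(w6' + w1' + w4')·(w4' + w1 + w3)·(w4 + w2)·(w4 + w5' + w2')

Unsatisfiable

Try w4 = 0.
Unit clause (w2') forces w2 = 0.
But (w2) is also a unit clause — contradiction.
That branch fails; take w4 = 1 instead.
Unit clause (w5') forces w5 = 0.
Unit clause (w1) forces w1 = 1.
But (w1') is also a unit clause — contradiction.
Neither w4 = 1 nor w4 = 0 works.
No assignment satisfies every clause.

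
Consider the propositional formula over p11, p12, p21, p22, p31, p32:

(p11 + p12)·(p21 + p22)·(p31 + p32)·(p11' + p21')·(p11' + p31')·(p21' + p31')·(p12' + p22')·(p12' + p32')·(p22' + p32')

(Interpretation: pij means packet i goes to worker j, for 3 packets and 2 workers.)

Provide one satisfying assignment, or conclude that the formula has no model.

Suppose p11 = 1.
Unit clause (p21') forces p21 = 0.
Unit clause (p22) forces p22 = 1.
Unit clause (p31') forces p31 = 0.
Unit clause (p32) forces p32 = 1.
But (p32') is also a unit clause — contradiction.
That branch fails; take p11 = 0 instead.
Unit clause (p12) forces p12 = 1.
Unit clause (p22') forces p22 = 0.
Unit clause (p21) forces p21 = 1.
Unit clause (p31') forces p31 = 0.
Unit clause (p32) forces p32 = 1.
But (p32') is also a unit clause — contradiction.
Either choice for p11 ends in contradiction.

UNSATISFIABLE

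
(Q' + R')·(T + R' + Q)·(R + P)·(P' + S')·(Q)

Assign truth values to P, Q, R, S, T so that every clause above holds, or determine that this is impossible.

P=1; Q=1; R=0; S=0; T=0

(Q) alone gives Q = 1.
(R') alone gives R = 0.
(P) alone gives P = 1.
(S') alone gives S = 0.
Every clause is now satisfied; T is unconstrained.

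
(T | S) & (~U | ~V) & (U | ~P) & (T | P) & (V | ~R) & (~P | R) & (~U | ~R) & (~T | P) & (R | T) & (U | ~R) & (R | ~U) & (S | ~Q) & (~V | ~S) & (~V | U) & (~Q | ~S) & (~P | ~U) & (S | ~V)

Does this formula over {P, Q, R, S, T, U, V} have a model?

Case T = 1:
Unit clause (P) forces P = 1.
Unit clause (U) forces U = 1.
But (~U) is also a unit clause — contradiction.
That branch fails; take T = 0 instead.
Unit clause (S) forces S = 1.
Unit clause (P) forces P = 1.
Unit clause (U) forces U = 1.
But (~U) is also a unit clause — contradiction.
Neither T = 1 nor T = 0 works.
No assignment satisfies every clause.

No, unsatisfiable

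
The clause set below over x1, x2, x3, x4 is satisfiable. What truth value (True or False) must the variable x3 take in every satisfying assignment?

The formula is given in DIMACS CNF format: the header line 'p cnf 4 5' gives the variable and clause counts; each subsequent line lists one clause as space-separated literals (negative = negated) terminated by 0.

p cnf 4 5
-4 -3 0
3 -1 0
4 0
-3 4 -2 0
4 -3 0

False

Suppose x3 = True.
The clause (¬x4) is unit, so x4 = False.
Now (x4) is unsatisfied and unit — conflict.
So every satisfying assignment has x3 = False.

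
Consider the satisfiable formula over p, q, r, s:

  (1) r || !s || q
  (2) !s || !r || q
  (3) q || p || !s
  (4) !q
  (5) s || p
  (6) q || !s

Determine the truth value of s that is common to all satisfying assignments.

Suppose s = true.
(!q) alone gives q = false.
That conflicts with the unit clause (q).
So every satisfying assignment has s = False.

False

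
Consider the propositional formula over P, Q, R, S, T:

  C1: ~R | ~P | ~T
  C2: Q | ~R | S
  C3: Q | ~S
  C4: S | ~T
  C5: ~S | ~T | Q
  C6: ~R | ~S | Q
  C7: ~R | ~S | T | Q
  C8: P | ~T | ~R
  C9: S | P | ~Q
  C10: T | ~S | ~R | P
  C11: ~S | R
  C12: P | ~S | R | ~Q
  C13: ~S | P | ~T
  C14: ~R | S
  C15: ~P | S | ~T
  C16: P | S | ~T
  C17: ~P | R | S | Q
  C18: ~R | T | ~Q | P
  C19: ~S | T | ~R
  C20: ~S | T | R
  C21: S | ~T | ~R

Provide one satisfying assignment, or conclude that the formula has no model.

Suppose Q = 1.
Suppose S = 0.
From the singleton clause (~T), T = 0.
From the singleton clause (P), P = 1.
From the singleton clause (~R), R = 0.
All clauses are satisfied.

P ↦ 1; Q ↦ 1; R ↦ 0; S ↦ 0; T ↦ 0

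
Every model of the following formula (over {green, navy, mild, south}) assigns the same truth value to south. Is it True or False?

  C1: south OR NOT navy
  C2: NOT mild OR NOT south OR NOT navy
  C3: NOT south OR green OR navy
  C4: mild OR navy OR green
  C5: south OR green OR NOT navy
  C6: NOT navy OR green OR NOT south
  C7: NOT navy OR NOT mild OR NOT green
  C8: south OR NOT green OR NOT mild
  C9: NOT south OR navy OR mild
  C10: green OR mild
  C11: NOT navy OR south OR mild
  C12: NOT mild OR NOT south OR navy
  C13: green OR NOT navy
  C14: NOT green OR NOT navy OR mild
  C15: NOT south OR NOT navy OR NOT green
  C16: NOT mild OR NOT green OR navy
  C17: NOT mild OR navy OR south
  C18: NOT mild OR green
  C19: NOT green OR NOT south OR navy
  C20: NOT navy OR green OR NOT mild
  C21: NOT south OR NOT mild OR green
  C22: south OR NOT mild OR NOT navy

Suppose south = true.
Try mild = false.
Unit clause (navy) forces navy = true.
Unit clause (green) forces green = true.
Now (NOT green) is unsatisfied and unit — conflict.
So mild must be the other value — set mild = true.
Unit clause (NOT navy) forces navy = false.
Now (navy) is unsatisfied and unit — conflict.
Either choice for mild ends in contradiction.
So every satisfying assignment has south = False.

False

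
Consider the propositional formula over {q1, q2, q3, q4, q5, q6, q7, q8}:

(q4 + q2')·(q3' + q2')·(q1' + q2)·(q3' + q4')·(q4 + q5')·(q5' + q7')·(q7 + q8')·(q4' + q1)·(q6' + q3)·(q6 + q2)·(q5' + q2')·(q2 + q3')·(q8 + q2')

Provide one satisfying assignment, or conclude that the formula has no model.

q1 ↦ 1; q2 ↦ 1; q3 ↦ 0; q4 ↦ 1; q5 ↦ 0; q6 ↦ 0; q7 ↦ 1; q8 ↦ 1

Branch on q4: set q4 = 1.
The clause (q3') is unit, so q3 = 0.
The clause (q1) is unit, so q1 = 1.
The clause (q2) is unit, so q2 = 1.
The clause (q6') is unit, so q6 = 0.
The clause (q5') is unit, so q5 = 0.
The clause (q8) is unit, so q8 = 1.
The clause (q7) is unit, so q7 = 1.
This assignment satisfies each clause.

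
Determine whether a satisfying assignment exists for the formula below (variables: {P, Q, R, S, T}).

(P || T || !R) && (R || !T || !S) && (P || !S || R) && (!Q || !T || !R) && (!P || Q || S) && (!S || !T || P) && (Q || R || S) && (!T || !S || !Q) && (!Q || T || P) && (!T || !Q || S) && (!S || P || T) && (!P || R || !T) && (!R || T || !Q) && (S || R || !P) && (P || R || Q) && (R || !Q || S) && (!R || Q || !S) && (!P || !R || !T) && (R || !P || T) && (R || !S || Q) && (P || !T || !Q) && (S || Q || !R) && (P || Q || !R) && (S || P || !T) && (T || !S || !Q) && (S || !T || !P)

Suppose P = true.
Suppose Q = true.
Suppose T = false.
The clause (!R) is unit, so R = false.
That conflicts with the unit clause (R).
Undo T and try T = true.
The clause (!R) is unit, so R = false.
That conflicts with the unit clause (R).
Neither T = true nor T = false works.
Undo Q and try Q = false.
The clause (S) is unit, so S = true.
The clause (!R) is unit, so R = false.
That conflicts with the unit clause (R).
Neither Q = true nor Q = false works.
Undo P and try P = false.
Suppose T = true.
The clause (!S) is unit, so S = false.
That conflicts with the unit clause (S).
Undo T and try T = false.
The clause (!R) is unit, so R = false.
The clause (!S) is unit, so S = false.
The clause (Q) is unit, so Q = true.
That conflicts with the unit clause (!Q).
Neither T = true nor T = false works.
Neither P = true nor P = false works.
No assignment satisfies every clause.

No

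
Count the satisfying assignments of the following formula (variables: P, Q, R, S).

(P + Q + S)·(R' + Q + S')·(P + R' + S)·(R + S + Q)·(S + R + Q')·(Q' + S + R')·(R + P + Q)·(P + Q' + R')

There are 2^4 = 16 truth assignments over (P, Q, R, S).
Check each against the 8 clauses (columns in the order P, Q, R, S):
  F F F F  ✗ fails (P + Q + S)
  F F F T  ✗ fails (R + P + Q)
  F F T F  ✗ fails (P + Q + S)
  F F T T  ✗ fails (R' + Q + S')
  F T F F  ✗ fails (S + R + Q')
  F T F T  ✓ satisfies all
  F T T F  ✗ fails (P + R' + S)
  F T T T  ✗ fails (P + Q' + R')
  T F F F  ✗ fails (R + S + Q)
  T F F T  ✓ satisfies all
  T F T F  ✓ satisfies all
  T F T T  ✗ fails (R' + Q + S')
  T T F F  ✗ fails (S + R + Q')
  T T F T  ✓ satisfies all
  T T T F  ✗ fails (Q' + S + R')
  T T T T  ✓ satisfies all
5 of the 16 rows are models.

5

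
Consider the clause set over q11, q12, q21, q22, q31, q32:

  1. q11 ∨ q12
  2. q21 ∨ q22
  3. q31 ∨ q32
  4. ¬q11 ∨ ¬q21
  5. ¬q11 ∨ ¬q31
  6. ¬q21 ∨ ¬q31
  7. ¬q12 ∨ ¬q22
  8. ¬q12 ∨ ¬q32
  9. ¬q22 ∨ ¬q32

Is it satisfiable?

Unsatisfiable

Branch on q11: set q11 = True.
The clause (¬q21) is unit, so q21 = False.
The clause (q22) is unit, so q22 = True.
The clause (¬q31) is unit, so q31 = False.
The clause (q32) is unit, so q32 = True.
But (¬q32) is also a unit clause — contradiction.
That branch fails; take q11 = False instead.
The clause (q12) is unit, so q12 = True.
The clause (¬q22) is unit, so q22 = False.
The clause (q21) is unit, so q21 = True.
The clause (¬q31) is unit, so q31 = False.
The clause (q32) is unit, so q32 = True.
But (¬q32) is also a unit clause — contradiction.
Either choice for q11 ends in contradiction.
No assignment satisfies every clause.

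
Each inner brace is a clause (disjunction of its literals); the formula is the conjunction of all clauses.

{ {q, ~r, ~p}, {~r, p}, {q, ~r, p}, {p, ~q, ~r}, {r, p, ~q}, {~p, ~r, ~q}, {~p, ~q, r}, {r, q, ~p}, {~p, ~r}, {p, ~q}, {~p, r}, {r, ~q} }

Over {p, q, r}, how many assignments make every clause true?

1

There are 2^3 = 8 truth assignments over (p, q, r).
Check each against the 12 clauses (columns in the order p, q, r):
  F F F  ✓ satisfies all
  F F T  ✗ fails (~r | p)
  F T F  ✗ fails (r | p | ~q)
  F T T  ✗ fails (~r | p)
  T F F  ✗ fails (r | q | ~p)
  T F T  ✗ fails (q | ~r | ~p)
  T T F  ✗ fails (~p | ~q | r)
  T T T  ✗ fails (~p | ~r | ~q)
1 of the 8 rows is a model.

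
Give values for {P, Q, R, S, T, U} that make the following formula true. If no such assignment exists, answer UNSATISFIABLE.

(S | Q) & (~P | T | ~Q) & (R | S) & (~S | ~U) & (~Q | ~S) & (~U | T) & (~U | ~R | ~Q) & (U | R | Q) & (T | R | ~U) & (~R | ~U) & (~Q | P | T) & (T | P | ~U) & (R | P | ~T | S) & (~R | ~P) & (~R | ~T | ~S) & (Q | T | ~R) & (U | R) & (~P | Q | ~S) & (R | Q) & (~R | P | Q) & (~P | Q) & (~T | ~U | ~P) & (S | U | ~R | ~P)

P: 0; Q: 1; R: 1; S: 0; T: 1; U: 0

Case S = 0:
From the singleton clause (Q), Q = 1.
From the singleton clause (R), R = 1.
From the singleton clause (~U), U = 0.
From the singleton clause (~P), P = 0.
From the singleton clause (T), T = 1.
Every clause now holds.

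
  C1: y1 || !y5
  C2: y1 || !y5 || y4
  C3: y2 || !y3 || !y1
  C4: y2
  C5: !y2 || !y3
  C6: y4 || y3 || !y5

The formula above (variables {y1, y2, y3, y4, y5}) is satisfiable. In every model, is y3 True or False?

False

Suppose y3 = true.
From the singleton clause (y2), y2 = true.
That conflicts with the unit clause (!y2).
So every satisfying assignment has y3 = False.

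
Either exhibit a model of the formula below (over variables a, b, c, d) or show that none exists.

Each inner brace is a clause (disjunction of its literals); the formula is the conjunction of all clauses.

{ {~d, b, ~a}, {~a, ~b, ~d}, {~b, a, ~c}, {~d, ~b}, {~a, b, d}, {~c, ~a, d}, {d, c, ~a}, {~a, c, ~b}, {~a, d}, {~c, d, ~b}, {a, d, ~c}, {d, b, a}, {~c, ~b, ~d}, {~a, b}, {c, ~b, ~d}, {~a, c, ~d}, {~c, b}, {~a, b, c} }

a: 0,  b: 0,  c: 0,  d: 1

Suppose d = 1.
(~b) alone gives b = 0.
(~a) alone gives a = 0.
(~c) alone gives c = 0.
All clauses are satisfied.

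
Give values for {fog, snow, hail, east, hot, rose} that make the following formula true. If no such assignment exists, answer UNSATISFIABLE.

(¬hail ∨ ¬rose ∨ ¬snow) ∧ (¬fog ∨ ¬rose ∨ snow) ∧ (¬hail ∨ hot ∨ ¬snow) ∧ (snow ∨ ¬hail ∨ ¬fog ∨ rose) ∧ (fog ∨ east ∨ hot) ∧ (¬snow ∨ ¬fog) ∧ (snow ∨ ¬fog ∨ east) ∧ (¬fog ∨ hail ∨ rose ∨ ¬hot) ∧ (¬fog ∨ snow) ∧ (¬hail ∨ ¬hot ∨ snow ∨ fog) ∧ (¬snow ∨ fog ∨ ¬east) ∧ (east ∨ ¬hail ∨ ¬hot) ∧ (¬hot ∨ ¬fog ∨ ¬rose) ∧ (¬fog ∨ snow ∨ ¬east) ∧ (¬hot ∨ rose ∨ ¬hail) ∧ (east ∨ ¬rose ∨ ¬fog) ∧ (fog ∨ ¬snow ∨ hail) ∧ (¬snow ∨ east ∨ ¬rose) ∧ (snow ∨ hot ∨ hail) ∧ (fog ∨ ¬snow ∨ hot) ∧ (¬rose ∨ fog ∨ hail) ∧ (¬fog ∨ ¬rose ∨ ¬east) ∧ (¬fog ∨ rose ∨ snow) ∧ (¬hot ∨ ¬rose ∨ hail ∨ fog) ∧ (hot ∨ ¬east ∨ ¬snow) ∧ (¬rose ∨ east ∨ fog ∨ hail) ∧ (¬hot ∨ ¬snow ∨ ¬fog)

Try snow = False.
(¬fog) alone gives fog = False.
Try east = True.
Try hail = True.
(¬hot) alone gives hot = False.
Every clause is now satisfied; rose is unconstrained.

fog ↦ False; snow ↦ False; hail ↦ True; east ↦ True; hot ↦ False; rose ↦ True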